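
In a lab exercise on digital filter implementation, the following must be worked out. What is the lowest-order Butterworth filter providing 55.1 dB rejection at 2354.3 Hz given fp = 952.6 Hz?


Butterworth filter order formula:
n = log10(10^(A/10) - 1) / (2 * log10(f_stop/f_pass))
10^(55.1/10) - 1 = 323592.6569
f_stop/f_pass = 2354.3 / 952.6 = 2.4714
n = 7.011 -> ceil = 8

8


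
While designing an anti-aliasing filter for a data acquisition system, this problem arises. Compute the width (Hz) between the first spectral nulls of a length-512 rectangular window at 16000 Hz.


Main lobe width for a rectangular window:
Width = 2 * fs / N
      = 2 * 16000 / 512
      = 32000 / 512
      = 62.5 Hz

62.5 Hz


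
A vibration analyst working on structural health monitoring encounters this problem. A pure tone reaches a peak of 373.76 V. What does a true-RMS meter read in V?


RMS voltage for a sinusoidal waveform:
V_rms = V_peak / sqrt(2)
      = 373.76 / 1.414214
      = 264.288 V

264.288 V


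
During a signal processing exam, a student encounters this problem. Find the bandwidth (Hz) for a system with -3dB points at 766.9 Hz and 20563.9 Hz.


Bandwidth is the difference of -3dB frequencies:
BW = f_high - f_low
   = 20563.9 - 766.9
   = 19797.0 Hz

19797.0 Hz


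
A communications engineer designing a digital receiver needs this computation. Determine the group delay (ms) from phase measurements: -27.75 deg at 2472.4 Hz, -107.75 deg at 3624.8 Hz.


Group delay from phase difference:
tau = -d(phi)/d(omega)
d(phi) = -80.0 deg = -1.396263 rad
d(omega) = 2*pi*(3624.8 - 2472.4) = 7240.7427 rad/s
tau = -(-1.396263) / 7240.7427
    = 0.1928 ms

0.1928 ms


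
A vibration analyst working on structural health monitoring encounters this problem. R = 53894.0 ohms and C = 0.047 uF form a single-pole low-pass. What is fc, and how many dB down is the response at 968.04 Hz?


Step 1 — cutoff frequency:
fc = 1 / (2*pi*R*C)
C = 0.047 uF = 4.7e-08 F
fc = 1 / (2*pi*53894.0*4.7e-08)
   = 62.8321 Hz

Step 2 — magnitude at f = 968.04 Hz:
|H(f)| = 1 / sqrt(1 + (f/fc)^2)
f/fc = 968.04 / 62.8321 = 15.406775
|H| = 1 / sqrt(1 + 237.368716) = 0.0647702
|H|_dB = 20*log10(0.0647702) = -23.77 dB

fc = 62.8321 Hz; |H(968.04 Hz)| = -23.77 dB


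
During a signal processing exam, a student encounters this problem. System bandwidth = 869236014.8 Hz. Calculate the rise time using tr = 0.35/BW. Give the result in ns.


Rise time from bandwidth relationship:
tr = 0.35 / BW
   = 0.35 / 869236014.8
   = 4.026524374e-10 s
   = 0.4027 ns

0.4027 ns


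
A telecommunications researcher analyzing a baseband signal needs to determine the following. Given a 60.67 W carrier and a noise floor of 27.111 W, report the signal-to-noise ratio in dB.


SNR in decibels:
SNR = 10 * log10(Ps / Pn)
    = 10 * log10(60.67 / 27.111)
    = 10 * log10(2.2378)
    = 10 * 0.3498
    = 3.5 dB

3.5 dB


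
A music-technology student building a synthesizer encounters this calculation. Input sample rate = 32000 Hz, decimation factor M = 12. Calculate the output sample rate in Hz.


Decimation reduces the sample rate:
fs_out = fs_in / M
       = 32000 / 12
       = 2666.6667 Hz

2666.6667 Hz


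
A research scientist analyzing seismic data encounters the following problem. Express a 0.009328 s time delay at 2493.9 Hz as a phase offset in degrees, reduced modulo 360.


Phase shift from frequency and time delay:
phi = 360 * f * t_delay
    = 360 * 2493.9 * 0.009328
    = 8374.72 degrees
    mod 360 = 94.72 degrees

94.72 degrees


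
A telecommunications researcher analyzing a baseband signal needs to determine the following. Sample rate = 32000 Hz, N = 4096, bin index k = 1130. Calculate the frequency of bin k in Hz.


Frequency of DFT bin k:
f_k = k * fs / N
    = 1130 * 32000 / 4096
    = 36160000 / 4096
    = 8828.125 Hz

8828.125 Hz


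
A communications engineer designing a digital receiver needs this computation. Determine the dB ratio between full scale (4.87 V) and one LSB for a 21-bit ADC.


Dynamic range from full-scale to LSB:
V_min = V_max / 2^bits = 4.87 / 2^21
DR = 20 * log10(V_max / V_min)
   = 20 * log10(2^21)
   = 20 * 21 * log10(2)
   = 126.43 dB

126.43 dB


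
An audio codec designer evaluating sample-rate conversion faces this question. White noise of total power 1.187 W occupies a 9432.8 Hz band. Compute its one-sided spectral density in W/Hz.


Power spectral density:
PSD = P / BW
    = 1.187 / 9432.8
    = 0.00012584 W/Hz

0.00012584 W/Hz


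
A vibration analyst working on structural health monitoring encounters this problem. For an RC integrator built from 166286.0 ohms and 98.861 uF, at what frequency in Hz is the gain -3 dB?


Cutoff frequency of a first-order RC filter:
fc = 1 / (2 * pi * R * C)
C = 98.861 uF = 9.8861e-05 F
fc = 1 / (2 * pi * 166286.0 * 9.8861e-05)
   = 1 / 103.29054144745
   = 0.009681 Hz

0.009681 Hz


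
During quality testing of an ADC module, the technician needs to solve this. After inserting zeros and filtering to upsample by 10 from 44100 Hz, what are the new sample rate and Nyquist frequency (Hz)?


Step 1 — output sample rate after interpolation by L:
fs_out = L * fs_in = 10 * 44100 = 441000 Hz

Step 2 — Nyquist frequency of the output stream:
f_Nyq = fs_out / 2 = 441000 / 2 = 220500.0 Hz

fs_out = 441000 Hz; f_Nyquist = 220500.0 Hz


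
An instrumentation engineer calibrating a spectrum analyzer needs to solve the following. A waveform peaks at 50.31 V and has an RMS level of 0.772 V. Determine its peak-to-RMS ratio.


Crest factor is the ratio of peak to RMS:
CF = V_peak / V_rms
   = 50.31 / 0.772
   = 65.1684

65.1684


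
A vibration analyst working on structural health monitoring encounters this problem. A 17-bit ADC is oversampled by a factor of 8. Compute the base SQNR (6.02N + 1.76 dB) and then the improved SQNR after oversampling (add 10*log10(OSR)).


Step 1 — baseline SQNR at Nyquist:
SQNR_base = 6.02*N + 1.76
          = 6.02*17 + 1.76
          = 104.1 dB

Step 2 — oversampling processing gain:
G = 10*log10(OSR) = 10*log10(8) = 9.03 dB

Step 3 — total:
SQNR_total = 104.1 + 9.03 = 113.13 dB

Base SQNR = 104.1 dB; oversampled SQNR = 113.13 dB


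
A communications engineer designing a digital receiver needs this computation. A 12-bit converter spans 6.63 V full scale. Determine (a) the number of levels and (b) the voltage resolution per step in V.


Step 1 — number of quantization levels:
L = 2^N = 2^12 = 4096

Step 2 — LSB step size:
delta = Vfs / L
      = 6.63 / 4096
      = 0.00161865 V

Levels = 4096; step size = 0.00161865 V


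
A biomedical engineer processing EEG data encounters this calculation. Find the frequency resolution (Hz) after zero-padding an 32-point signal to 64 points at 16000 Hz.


Frequency resolution after zero-padding:
N_padded = 32 * 2 = 64
df = fs / N_padded
   = 16000 / 64
   = 250.0 Hz

250.0 Hz


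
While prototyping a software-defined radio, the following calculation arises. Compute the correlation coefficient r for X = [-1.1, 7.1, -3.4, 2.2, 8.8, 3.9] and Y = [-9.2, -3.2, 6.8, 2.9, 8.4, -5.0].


Pearson correlation coefficient (population):
r = cov(X,Y) / (std(X) * std(Y))
Mean X = 2.9167, Mean Y = 0.1167
Cov(X,Y) = 3.839722
Std(X) = 4.274505, Std(Y) = 6.390205
r = 0.1406

0.1406


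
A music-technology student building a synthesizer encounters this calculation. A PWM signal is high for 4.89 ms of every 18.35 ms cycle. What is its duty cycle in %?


Duty cycle as a percentage:
DC = (t_on / T) * 100
   = (4.89 / 18.35) * 100
   = 0.266485 * 100
   = 26.65 %

26.65 %


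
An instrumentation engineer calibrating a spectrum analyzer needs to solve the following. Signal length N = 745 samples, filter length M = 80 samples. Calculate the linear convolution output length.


Linear convolution output length:
L = N + M - 1
  = 745 + 80 - 1
  = 824 samples

824


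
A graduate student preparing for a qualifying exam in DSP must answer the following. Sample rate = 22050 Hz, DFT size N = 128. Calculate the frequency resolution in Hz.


DFT frequency resolution:
df = fs / N
   = 22050 / 128
   = 172.2656 Hz

172.2656 Hz


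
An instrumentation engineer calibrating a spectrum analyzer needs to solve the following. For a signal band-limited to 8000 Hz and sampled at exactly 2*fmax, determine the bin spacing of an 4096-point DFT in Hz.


Step 1 — Nyquist sampling rate:
fs = 2 * fmax = 2 * 8000 = 16000 Hz

Step 2 — DFT bin spacing:
df = fs / N = 16000 / 4096 = 3.9062 Hz

3.9062 Hz


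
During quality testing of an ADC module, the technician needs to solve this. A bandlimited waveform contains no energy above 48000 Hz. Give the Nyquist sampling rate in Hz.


The Nyquist rate is twice the maximum frequency component.
fs_min = 2 * fmax
      = 2 * 48000
      = 96000 Hz

96000


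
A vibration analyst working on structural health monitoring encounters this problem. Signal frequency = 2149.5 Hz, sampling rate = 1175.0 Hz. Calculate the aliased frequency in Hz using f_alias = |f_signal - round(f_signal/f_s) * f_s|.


Compute the nearest integer multiple of fs to the signal:
n = round(2149.5 / 1175.0) = 2
f_alias = |2149.5 - 2 * 1175.0|
        = |2149.5 - 2350.0|
        = 200.5 Hz

200.5


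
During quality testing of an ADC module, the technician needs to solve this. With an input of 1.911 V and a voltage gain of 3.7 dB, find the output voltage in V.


Output voltage from dB gain:
V_out = V_in * 10^(gain_dB / 20)
      = 1.911 * 10^(3.7 / 20)
      = 1.911 * 1.531087
      = 2.9259 V

2.9259 V


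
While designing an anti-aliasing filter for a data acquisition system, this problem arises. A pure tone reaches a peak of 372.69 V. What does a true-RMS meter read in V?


RMS voltage for a sinusoidal waveform:
V_rms = V_peak / sqrt(2)
      = 372.69 / 1.414214
      = 263.532 V

263.532 V


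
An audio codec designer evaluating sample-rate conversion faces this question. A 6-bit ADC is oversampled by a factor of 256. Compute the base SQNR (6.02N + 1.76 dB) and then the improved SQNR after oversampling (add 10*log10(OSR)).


Step 1 — baseline SQNR at Nyquist:
SQNR_base = 6.02*N + 1.76
          = 6.02*6 + 1.76
          = 37.88 dB

Step 2 — oversampling processing gain:
G = 10*log10(OSR) = 10*log10(256) = 24.08 dB

Step 3 — total:
SQNR_total = 37.88 + 24.08 = 61.96 dB

Base SQNR = 37.88 dB; oversampled SQNR = 61.96 dB


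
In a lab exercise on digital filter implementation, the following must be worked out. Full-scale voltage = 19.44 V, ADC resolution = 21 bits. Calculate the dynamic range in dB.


Dynamic range from full-scale to LSB:
V_min = V_max / 2^bits = 19.44 / 2^21
DR = 20 * log10(V_max / V_min)
   = 20 * log10(2^21)
   = 20 * 21 * log10(2)
   = 126.43 dB

126.43 dB


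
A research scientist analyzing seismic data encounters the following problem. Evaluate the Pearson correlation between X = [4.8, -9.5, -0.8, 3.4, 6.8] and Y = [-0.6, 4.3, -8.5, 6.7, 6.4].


Pearson correlation coefficient (population):
r = cov(X,Y) / (std(X) * std(Y))
Mean X = 0.94, Mean Y = 1.66
Cov(X,Y) = 4.3136
Std(X) = 5.784669, Std(Y) = 5.712653
r = 0.1305

0.1305


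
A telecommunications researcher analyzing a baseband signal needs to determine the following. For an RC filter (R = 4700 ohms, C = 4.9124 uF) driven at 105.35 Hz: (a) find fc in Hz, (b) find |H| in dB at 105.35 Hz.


Step 1 — cutoff frequency:
fc = 1 / (2*pi*R*C)
C = 4.9124 uF = 4.9124e-06 F
fc = 1 / (2*pi*4700*4.9124e-06)
   = 6.89332 Hz

Step 2 — magnitude at f = 105.35 Hz:
|H(f)| = 1 / sqrt(1 + (f/fc)^2)
f/fc = 105.35 / 6.89332 = 15.282912
|H| = 1 / sqrt(1 + 233.567399) = 0.0652929
|H|_dB = 20*log10(0.0652929) = -23.7 dB

fc = 6.89332 Hz; |H(105.35 Hz)| = -23.7 dB


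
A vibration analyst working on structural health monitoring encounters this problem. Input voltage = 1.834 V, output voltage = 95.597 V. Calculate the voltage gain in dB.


Voltage gain in dB:
G = 20 * log10(Vout / Vin)
  = 20 * log10(95.597 / 1.834)
  = 20 * log10(52.124864)
  = 20 * 1.717045
  = 34.34 dB

34.34 dB


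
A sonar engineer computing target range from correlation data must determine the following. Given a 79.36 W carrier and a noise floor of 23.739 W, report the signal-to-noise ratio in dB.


SNR in decibels:
SNR = 10 * log10(Ps / Pn)
    = 10 * log10(79.36 / 23.739)
    = 10 * log10(3.343)
    = 10 * 0.5241
    = 5.24 dB

5.24 dB


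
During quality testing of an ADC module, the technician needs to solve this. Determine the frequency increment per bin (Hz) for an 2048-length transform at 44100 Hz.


DFT frequency resolution:
df = fs / N
   = 44100 / 2048
   = 21.5332 Hz

21.5332 Hz


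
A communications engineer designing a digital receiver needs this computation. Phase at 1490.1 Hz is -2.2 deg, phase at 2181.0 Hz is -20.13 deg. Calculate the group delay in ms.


Group delay from phase difference:
tau = -d(phi)/d(omega)
d(phi) = -17.93 deg = -0.312938 rad
d(omega) = 2*pi*(2181.0 - 1490.1) = 4341.0527 rad/s
tau = -(-0.312938) / 4341.0527
    = 0.0721 ms

0.0721 ms


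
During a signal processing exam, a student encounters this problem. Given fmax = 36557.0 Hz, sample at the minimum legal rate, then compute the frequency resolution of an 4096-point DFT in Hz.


Step 1 — Nyquist sampling rate:
fs = 2 * fmax = 2 * 36557.0 = 73114.0 Hz

Step 2 — DFT bin spacing:
df = fs / N = 73114.0 / 4096 = 17.8501 Hz

17.8501 Hz


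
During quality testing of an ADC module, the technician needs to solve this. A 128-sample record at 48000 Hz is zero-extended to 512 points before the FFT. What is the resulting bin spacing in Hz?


Frequency resolution after zero-padding:
N_padded = 128 * 4 = 512
df = fs / N_padded
   = 48000 / 512
   = 93.75 Hz

93.75 Hz


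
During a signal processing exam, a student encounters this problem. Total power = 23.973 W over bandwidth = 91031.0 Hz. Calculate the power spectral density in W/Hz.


Power spectral density:
PSD = P / BW
    = 23.973 / 91031.0
    = 0.00026335 W/Hz

0.00026335 W/Hz


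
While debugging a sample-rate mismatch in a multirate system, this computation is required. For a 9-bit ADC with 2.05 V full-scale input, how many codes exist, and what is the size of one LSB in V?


Step 1 — number of quantization levels:
L = 2^N = 2^9 = 512

Step 2 — LSB step size:
delta = Vfs / L
      = 2.05 / 512
      = 0.00400391 V

Levels = 512; step size = 0.00400391 V


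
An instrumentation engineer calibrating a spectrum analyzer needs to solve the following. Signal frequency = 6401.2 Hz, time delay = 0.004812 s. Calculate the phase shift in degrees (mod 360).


Phase shift from frequency and time delay:
phi = 360 * f * t_delay
    = 360 * 6401.2 * 0.004812
    = 11088.93 degrees
    mod 360 = 288.93 degrees

288.93 degrees


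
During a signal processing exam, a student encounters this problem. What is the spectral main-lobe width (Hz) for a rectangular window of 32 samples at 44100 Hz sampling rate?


Main lobe width for a rectangular window:
Width = 2 * fs / N
      = 2 * 44100 / 32
      = 88200 / 32
      = 2756.25 Hz

2756.25 Hz


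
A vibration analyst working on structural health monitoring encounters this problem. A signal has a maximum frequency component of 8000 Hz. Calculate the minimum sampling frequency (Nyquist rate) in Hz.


The Nyquist rate is twice the maximum frequency component.
fs_min = 2 * fmax
      = 2 * 8000
      = 16000 Hz

16000


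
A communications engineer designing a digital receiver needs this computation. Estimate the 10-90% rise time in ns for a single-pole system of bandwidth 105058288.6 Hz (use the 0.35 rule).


Rise time from bandwidth relationship:
tr = 0.35 / BW
   = 0.35 / 105058288.6
   = 3.331483928e-09 s
   = 3.3315 ns

3.3315 ns


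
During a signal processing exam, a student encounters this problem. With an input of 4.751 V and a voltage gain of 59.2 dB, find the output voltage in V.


Output voltage from dB gain:
V_out = V_in * 10^(gain_dB / 20)
      = 4.751 * 10^(59.2 / 20)
      = 4.751 * 912.010839
      = 4332.9635 V

4332.9635 V


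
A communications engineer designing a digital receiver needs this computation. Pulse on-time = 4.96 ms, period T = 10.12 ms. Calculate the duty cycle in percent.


Duty cycle as a percentage:
DC = (t_on / T) * 100
   = (4.96 / 10.12) * 100
   = 0.490119 * 100
   = 49.01 %

49.01 %


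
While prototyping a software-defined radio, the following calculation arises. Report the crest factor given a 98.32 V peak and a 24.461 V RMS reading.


Crest factor is the ratio of peak to RMS:
CF = V_peak / V_rms
   = 98.32 / 24.461
   = 4.0195

4.0195


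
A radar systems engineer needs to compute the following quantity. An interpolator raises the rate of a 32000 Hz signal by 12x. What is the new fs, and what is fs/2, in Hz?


Step 1 — output sample rate after interpolation by L:
fs_out = L * fs_in = 12 * 32000 = 384000 Hz

Step 2 — Nyquist frequency of the output stream:
f_Nyq = fs_out / 2 = 384000 / 2 = 192000.0 Hz

fs_out = 384000 Hz; f_Nyquist = 192000.0 Hz


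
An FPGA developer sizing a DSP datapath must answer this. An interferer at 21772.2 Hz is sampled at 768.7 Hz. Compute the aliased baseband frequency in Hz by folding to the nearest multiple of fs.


Compute the nearest integer multiple of fs to the signal:
n = round(21772.2 / 768.7) = 28
f_alias = |21772.2 - 28 * 768.7|
        = |21772.2 - 21523.6|
        = 248.6 Hz

248.6


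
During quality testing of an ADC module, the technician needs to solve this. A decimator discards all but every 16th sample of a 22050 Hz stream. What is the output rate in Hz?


Decimation reduces the sample rate:
fs_out = fs_in / M
       = 22050 / 16
       = 1378.125 Hz

1378.125 Hz


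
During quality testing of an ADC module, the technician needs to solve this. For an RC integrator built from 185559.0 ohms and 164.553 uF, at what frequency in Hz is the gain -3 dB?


Cutoff frequency of a first-order RC filter:
fc = 1 / (2 * pi * R * C)
C = 164.553 uF = 0.000164553 F
fc = 1 / (2 * pi * 185559.0 * 0.000164553)
   = 1 / 191.85260309113
   = 0.005212 Hz

0.005212 Hz


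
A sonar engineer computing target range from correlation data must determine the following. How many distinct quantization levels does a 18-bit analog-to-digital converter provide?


Number of quantization levels = 2^N
= 2^18
= 262144

262144


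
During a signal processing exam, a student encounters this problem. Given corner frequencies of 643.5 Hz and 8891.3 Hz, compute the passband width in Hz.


Bandwidth is the difference of -3dB frequencies:
BW = f_high - f_low
   = 8891.3 - 643.5
   = 8247.8 Hz

8247.8 Hz


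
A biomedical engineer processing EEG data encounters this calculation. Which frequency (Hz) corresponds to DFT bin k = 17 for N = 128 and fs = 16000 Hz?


Frequency of DFT bin k:
f_k = k * fs / N
    = 17 * 16000 / 128
    = 272000 / 128
    = 2125.0 Hz

2125.0 Hz


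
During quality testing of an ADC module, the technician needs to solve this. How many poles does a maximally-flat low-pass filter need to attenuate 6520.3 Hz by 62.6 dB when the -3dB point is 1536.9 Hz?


Butterworth filter order formula:
n = log10(10^(A/10) - 1) / (2 * log10(f_stop/f_pass))
10^(62.6/10) - 1 = 1819699.8586
f_stop/f_pass = 6520.3 / 1536.9 = 4.2425
n = 4.9871 -> ceil = 5

5


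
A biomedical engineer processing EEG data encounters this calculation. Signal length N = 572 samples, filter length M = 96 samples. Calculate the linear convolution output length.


Linear convolution output length:
L = N + M - 1
  = 572 + 96 - 1
  = 667 samples

667


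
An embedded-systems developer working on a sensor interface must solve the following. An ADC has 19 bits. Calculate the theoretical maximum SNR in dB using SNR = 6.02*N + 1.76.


Theoretical SNR for a full-scale sinusoid:
SNR = 6.02 * N + 1.76
    = 6.02 * 19 + 1.76
    = 114.38 + 1.76
    = 116.14 dB

116.14 dB


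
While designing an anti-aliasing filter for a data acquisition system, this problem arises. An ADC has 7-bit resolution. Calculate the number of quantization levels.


Number of quantization levels = 2^N
= 2^7
= 128

128


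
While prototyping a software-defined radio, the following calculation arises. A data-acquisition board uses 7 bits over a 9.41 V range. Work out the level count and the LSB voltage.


Step 1 — number of quantization levels:
L = 2^N = 2^7 = 128

Step 2 — LSB step size:
delta = Vfs / L
      = 9.41 / 128
      = 0.07351563 V

Levels = 128; step size = 0.07351563 V


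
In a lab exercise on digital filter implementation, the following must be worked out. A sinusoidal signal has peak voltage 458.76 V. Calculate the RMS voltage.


RMS voltage for a sinusoidal waveform:
V_rms = V_peak / sqrt(2)
      = 458.76 / 1.414214
      = 324.392 V

324.392 V


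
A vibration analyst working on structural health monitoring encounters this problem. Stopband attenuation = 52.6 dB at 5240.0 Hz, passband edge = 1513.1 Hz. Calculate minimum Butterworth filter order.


Butterworth filter order formula:
n = log10(10^(A/10) - 1) / (2 * log10(f_stop/f_pass))
10^(52.6/10) - 1 = 181969.0859
f_stop/f_pass = 5240.0 / 1513.1 = 3.4631
n = 4.8752 -> ceil = 5

5


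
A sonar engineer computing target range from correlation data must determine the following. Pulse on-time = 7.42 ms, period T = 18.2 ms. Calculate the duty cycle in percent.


Duty cycle as a percentage:
DC = (t_on / T) * 100
   = (7.42 / 18.2) * 100
   = 0.407692 * 100
   = 40.77 %

40.77 %


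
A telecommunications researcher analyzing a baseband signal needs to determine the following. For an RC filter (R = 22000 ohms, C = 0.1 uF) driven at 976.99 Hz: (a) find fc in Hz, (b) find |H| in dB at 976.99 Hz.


Step 1 — cutoff frequency:
fc = 1 / (2*pi*R*C)
C = 0.1 uF = 1e-07 F
fc = 1 / (2*pi*22000*1e-07)
   = 72.3432 Hz

Step 2 — magnitude at f = 976.99 Hz:
|H(f)| = 1 / sqrt(1 + (f/fc)^2)
f/fc = 976.99 / 72.3432 = 13.504932
|H| = 1 / sqrt(1 + 182.383188) = 0.0738449
|H|_dB = 20*log10(0.0738449) = -22.63 dB

fc = 72.3432 Hz; |H(976.99 Hz)| = -22.63 dB


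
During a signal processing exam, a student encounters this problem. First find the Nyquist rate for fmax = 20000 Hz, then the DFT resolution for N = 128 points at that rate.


Step 1 — Nyquist sampling rate:
fs = 2 * fmax = 2 * 20000 = 40000 Hz

Step 2 — DFT bin spacing:
df = fs / N = 40000 / 128 = 312.5 Hz

312.5 Hz


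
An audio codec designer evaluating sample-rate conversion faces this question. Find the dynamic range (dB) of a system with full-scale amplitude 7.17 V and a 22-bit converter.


Dynamic range from full-scale to LSB:
V_min = V_max / 2^bits = 7.17 / 2^22
DR = 20 * log10(V_max / V_min)
   = 20 * log10(2^22)
   = 20 * 22 * log10(2)
   = 132.45 dB

132.45 dB


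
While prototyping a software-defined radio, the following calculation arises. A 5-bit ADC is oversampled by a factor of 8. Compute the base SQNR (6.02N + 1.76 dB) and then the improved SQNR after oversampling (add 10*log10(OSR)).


Step 1 — baseline SQNR at Nyquist:
SQNR_base = 6.02*N + 1.76
          = 6.02*5 + 1.76
          = 31.86 dB

Step 2 — oversampling processing gain:
G = 10*log10(OSR) = 10*log10(8) = 9.03 dB

Step 3 — total:
SQNR_total = 31.86 + 9.03 = 40.89 dB

Base SQNR = 31.86 dB; oversampled SQNR = 40.89 dB


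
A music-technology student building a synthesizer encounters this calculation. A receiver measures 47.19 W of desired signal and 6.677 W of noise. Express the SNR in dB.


SNR in decibels:
SNR = 10 * log10(Ps / Pn)
    = 10 * log10(47.19 / 6.677)
    = 10 * log10(7.0675)
    = 10 * 0.8493
    = 8.49 dB

8.49 dB


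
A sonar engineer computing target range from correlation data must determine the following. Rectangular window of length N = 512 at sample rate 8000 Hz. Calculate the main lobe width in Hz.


Main lobe width for a rectangular window:
Width = 2 * fs / N
      = 2 * 8000 / 512
      = 16000 / 512
      = 31.25 Hz

31.25 Hz


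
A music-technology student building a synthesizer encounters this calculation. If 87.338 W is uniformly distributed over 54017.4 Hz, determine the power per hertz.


Power spectral density:
PSD = P / BW
    = 87.338 / 54017.4
    = 0.00161685 W/Hz

0.00161685 W/Hz


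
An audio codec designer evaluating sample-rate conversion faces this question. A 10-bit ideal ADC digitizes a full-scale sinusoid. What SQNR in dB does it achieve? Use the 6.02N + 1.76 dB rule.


Theoretical SNR for a full-scale sinusoid:
SNR = 6.02 * N + 1.76
    = 6.02 * 10 + 1.76
    = 60.2 + 1.76
    = 61.96 dB

61.96 dB


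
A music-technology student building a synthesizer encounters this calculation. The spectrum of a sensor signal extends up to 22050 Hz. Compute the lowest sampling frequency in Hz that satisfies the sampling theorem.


The Nyquist rate is twice the maximum frequency component.
fs_min = 2 * fmax
      = 2 * 22050
      = 44100 Hz

44100


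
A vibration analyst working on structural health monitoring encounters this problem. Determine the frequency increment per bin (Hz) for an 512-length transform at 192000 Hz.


DFT frequency resolution:
df = fs / N
   = 192000 / 512
   = 375.0 Hz

375.0 Hz


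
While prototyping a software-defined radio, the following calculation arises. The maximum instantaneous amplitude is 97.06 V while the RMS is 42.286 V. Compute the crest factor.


Crest factor is the ratio of peak to RMS:
CF = V_peak / V_rms
   = 97.06 / 42.286
   = 2.2953

2.2953


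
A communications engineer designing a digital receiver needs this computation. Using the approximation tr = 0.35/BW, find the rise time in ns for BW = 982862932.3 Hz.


Rise time from bandwidth relationship:
tr = 0.35 / BW
   = 0.35 / 982862932.3
   = 3.561025536e-10 s
   = 0.3561 ns

0.3561 ns


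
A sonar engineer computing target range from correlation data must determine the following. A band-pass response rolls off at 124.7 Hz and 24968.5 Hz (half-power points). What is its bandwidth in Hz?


Bandwidth is the difference of -3dB frequencies:
BW = f_high - f_low
   = 24968.5 - 124.7
   = 24843.8 Hz

24843.8 Hz


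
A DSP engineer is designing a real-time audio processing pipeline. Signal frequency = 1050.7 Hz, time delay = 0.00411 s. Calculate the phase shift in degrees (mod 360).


Phase shift from frequency and time delay:
phi = 360 * f * t_delay
    = 360 * 1050.7 * 0.00411
    = 1554.62 degrees
    mod 360 = 114.62 degrees

114.62 degrees


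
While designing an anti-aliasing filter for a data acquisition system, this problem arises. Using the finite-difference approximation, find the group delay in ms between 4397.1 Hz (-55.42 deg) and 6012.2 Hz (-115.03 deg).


Group delay from phase difference:
tau = -d(phi)/d(omega)
d(phi) = -59.61 deg = -1.040391 rad
d(omega) = 2*pi*(6012.2 - 4397.1) = 10147.9726 rad/s
tau = -(-1.040391) / 10147.9726
    = 0.1025 ms

0.1025 ms


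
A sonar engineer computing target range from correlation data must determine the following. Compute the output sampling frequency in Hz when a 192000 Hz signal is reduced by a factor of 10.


Decimation reduces the sample rate:
fs_out = fs_in / M
       = 192000 / 10
       = 19200.0 Hz

19200.0 Hz


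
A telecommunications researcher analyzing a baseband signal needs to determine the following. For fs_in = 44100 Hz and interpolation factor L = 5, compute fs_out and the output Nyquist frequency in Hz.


Step 1 — output sample rate after interpolation by L:
fs_out = L * fs_in = 5 * 44100 = 220500 Hz

Step 2 — Nyquist frequency of the output stream:
f_Nyq = fs_out / 2 = 220500 / 2 = 110250.0 Hz

fs_out = 220500 Hz; f_Nyquist = 110250.0 Hz


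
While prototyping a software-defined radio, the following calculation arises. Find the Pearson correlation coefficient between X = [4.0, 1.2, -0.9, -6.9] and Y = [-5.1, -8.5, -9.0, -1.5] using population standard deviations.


Pearson correlation coefficient (population):
r = cov(X,Y) / (std(X) * std(Y))
Mean X = -0.65, Mean Y = -6.025
Cov(X,Y) = -6.95375
Std(X) = 4.005309, Std(Y) = 3.012785
r = -0.5763

-0.5763


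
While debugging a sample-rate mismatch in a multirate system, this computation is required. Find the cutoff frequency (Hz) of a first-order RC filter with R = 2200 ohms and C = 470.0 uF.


Cutoff frequency of a first-order RC filter:
fc = 1 / (2 * pi * R * C)
C = 470.0 uF = 0.00047 F
fc = 1 / (2 * pi * 2200 * 0.00047)
   = 1 / 6.4968136076237
   = 0.153922 Hz

0.153922 Hz


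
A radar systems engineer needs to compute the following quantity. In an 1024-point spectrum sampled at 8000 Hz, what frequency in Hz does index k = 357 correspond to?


Frequency of DFT bin k:
f_k = k * fs / N
    = 357 * 8000 / 1024
    = 2856000 / 1024
    = 2789.062 Hz

2789.062 Hz


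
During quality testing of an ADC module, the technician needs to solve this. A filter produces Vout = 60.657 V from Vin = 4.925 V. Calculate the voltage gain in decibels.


Voltage gain in dB:
G = 20 * log10(Vout / Vin)
  = 20 * log10(60.657 / 4.925)
  = 20 * log10(12.316142)
  = 20 * 1.090475
  = 21.81 dB

21.81 dB


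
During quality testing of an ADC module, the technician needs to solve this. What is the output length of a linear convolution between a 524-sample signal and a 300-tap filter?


Linear convolution output length:
L = N + M - 1
  = 524 + 300 - 1
  = 823 samples

823


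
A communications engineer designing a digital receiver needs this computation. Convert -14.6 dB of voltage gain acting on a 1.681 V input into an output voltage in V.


Output voltage from dB gain:
V_out = V_in * 10^(gain_dB / 20)
      = 1.681 * 10^(-14.6 / 20)
      = 1.681 * 0.186209
      = 0.313 V

0.313 V


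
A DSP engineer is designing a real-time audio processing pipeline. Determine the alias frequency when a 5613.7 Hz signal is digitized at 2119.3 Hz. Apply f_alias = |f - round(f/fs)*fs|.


Compute the nearest integer multiple of fs to the signal:
n = round(5613.7 / 2119.3) = 3
f_alias = |5613.7 - 3 * 2119.3|
        = |5613.7 - 6357.9|
        = 744.2 Hz

744.2


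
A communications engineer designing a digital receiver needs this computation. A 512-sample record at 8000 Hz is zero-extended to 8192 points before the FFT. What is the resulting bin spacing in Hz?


Frequency resolution after zero-padding:
N_padded = 512 * 16 = 8192
df = fs / N_padded
   = 8000 / 8192
   = 0.9766 Hz

0.9766 Hz


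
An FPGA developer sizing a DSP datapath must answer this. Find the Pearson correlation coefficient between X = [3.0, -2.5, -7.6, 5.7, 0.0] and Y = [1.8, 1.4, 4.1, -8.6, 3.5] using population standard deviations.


Pearson correlation coefficient (population):
r = cov(X,Y) / (std(X) * std(Y))
Mean X = -0.28, Mean Y = 0.44
Cov(X,Y) = -15.5328
Std(X) = 4.584932, Std(Y) = 4.631458
r = -0.7315

-0.7315


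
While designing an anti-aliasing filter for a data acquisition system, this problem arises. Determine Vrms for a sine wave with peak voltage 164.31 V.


RMS voltage for a sinusoidal waveform:
V_rms = V_peak / sqrt(2)
      = 164.31 / 1.414214
      = 116.185 V

116.185 V


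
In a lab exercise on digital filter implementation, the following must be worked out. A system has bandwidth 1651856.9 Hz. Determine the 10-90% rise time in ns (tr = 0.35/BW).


Rise time from bandwidth relationship:
tr = 0.35 / BW
   = 0.35 / 1651856.9
   = 2.118827605e-07 s
   = 211.8828 ns

211.8828 ns


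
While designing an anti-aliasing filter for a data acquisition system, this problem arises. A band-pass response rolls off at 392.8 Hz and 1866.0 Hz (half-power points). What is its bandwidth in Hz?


Bandwidth is the difference of -3dB frequencies:
BW = f_high - f_low
   = 1866.0 - 392.8
   = 1473.2 Hz

1473.2 Hz


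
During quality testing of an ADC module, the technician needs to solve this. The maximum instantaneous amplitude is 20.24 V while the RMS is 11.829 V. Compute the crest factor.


Crest factor is the ratio of peak to RMS:
CF = V_peak / V_rms
   = 20.24 / 11.829
   = 1.711

1.711


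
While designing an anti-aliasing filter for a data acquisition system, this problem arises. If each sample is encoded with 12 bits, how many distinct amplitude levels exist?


Number of quantization levels = 2^N
= 2^12
= 4096

4096


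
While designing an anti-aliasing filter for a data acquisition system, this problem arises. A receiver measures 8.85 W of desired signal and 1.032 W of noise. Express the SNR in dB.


SNR in decibels:
SNR = 10 * log10(Ps / Pn)
    = 10 * log10(8.85 / 1.032)
    = 10 * log10(8.5756)
    = 10 * 0.9333
    = 9.33 dB

9.33 dB


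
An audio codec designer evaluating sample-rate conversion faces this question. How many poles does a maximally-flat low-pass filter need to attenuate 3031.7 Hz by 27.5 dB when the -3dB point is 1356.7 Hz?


Butterworth filter order formula:
n = log10(10^(A/10) - 1) / (2 * log10(f_stop/f_pass))
10^(27.5/10) - 1 = 561.3413
f_stop/f_pass = 3031.7 / 1356.7 = 2.2346
n = 3.9364 -> ceil = 4

4


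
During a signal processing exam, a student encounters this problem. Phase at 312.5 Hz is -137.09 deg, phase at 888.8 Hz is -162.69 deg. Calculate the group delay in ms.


Group delay from phase difference:
tau = -d(phi)/d(omega)
d(phi) = -25.6 deg = -0.446804 rad
d(omega) = 2*pi*(888.8 - 312.5) = 3620.9997 rad/s
tau = -(-0.446804) / 3620.9997
    = 0.1234 ms

0.1234 ms


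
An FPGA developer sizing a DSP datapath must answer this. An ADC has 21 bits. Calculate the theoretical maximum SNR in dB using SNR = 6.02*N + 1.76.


Theoretical SNR for a full-scale sinusoid:
SNR = 6.02 * N + 1.76
    = 6.02 * 21 + 1.76
    = 126.42 + 1.76
    = 128.18 dB

128.18 dB


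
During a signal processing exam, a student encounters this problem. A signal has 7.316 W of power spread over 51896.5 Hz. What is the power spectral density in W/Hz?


Power spectral density:
PSD = P / BW
    = 7.316 / 51896.5
    = 0.00014097 W/Hz

0.00014097 W/Hz


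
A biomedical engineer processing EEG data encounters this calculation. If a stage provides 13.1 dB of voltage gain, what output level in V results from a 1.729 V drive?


Output voltage from dB gain:
V_out = V_in * 10^(gain_dB / 20)
      = 1.729 * 10^(13.1 / 20)
      = 1.729 * 4.518559
      = 7.8126 V

7.8126 V


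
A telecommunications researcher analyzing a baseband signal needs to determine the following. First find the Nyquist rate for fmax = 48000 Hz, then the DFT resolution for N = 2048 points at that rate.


Step 1 — Nyquist sampling rate:
fs = 2 * fmax = 2 * 48000 = 96000 Hz

Step 2 — DFT bin spacing:
df = fs / N = 96000 / 2048 = 46.875 Hz

46.875 Hz


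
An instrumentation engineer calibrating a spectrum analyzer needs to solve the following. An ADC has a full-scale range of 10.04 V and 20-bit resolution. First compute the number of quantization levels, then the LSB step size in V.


Step 1 — number of quantization levels:
L = 2^N = 2^20 = 1048576

Step 2 — LSB step size:
delta = Vfs / L
      = 10.04 / 1048576
      = 9.57e-06 V

Levels = 1048576; step size = 9.57e-06 V


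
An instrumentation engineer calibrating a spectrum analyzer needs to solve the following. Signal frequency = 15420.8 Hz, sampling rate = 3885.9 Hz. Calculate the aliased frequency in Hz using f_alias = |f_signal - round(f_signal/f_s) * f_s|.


Compute the nearest integer multiple of fs to the signal:
n = round(15420.8 / 3885.9) = 4
f_alias = |15420.8 - 4 * 3885.9|
        = |15420.8 - 15543.6|
        = 122.8 Hz

122.8


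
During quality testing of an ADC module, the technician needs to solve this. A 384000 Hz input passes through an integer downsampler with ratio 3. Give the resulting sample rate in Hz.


Decimation reduces the sample rate:
fs_out = fs_in / M
       = 384000 / 3
       = 128000.0 Hz

128000.0 Hz


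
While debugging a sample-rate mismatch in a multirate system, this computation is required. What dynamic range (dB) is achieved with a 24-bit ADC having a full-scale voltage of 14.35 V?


Dynamic range from full-scale to LSB:
V_min = V_max / 2^bits = 14.35 / 2^24
DR = 20 * log10(V_max / V_min)
   = 20 * log10(2^24)
   = 20 * 24 * log10(2)
   = 144.49 dB

144.49 dB


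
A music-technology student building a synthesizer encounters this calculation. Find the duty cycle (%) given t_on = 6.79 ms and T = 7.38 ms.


Duty cycle as a percentage:
DC = (t_on / T) * 100
   = (6.79 / 7.38) * 100
   = 0.920054 * 100
   = 92.01 %

92.01 %


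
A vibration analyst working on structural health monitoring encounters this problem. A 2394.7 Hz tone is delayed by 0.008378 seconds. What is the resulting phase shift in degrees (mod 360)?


Phase shift from frequency and time delay:
phi = 360 * f * t_delay
    = 360 * 2394.7 * 0.008378
    = 7222.61 degrees
    mod 360 = 22.61 degrees

22.61 degrees


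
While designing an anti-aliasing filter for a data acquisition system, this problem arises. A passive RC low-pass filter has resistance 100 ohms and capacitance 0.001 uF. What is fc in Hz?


Cutoff frequency of a first-order RC filter:
fc = 1 / (2 * pi * R * C)
C = 0.001 uF = 1e-09 F
fc = 1 / (2 * pi * 100 * 1e-09)
   = 1 / 6.2831853071796e-07
   = 1591549.430919 Hz

1591549.430919 Hz


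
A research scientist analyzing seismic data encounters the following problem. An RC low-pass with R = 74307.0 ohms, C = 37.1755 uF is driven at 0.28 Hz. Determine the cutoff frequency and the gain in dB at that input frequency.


Step 1 — cutoff frequency:
fc = 1 / (2*pi*R*C)
C = 37.1755 uF = 3.71755e-05 F
fc = 1 / (2*pi*74307.0*3.71755e-05)
   = 0.0576147 Hz

Step 2 — magnitude at f = 0.28 Hz:
|H(f)| = 1 / sqrt(1 + (f/fc)^2)
f/fc = 0.28 / 0.0576147 = 4.859871
|H| = 1 / sqrt(1 + 23.618346) = 0.2015443
|H|_dB = 20*log10(0.2015443) = -13.91 dB

fc = 0.0576147 Hz; |H(0.28 Hz)| = -13.91 dB


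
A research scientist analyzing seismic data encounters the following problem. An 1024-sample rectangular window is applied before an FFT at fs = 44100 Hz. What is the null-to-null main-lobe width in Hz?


Main lobe width for a rectangular window:
Width = 2 * fs / N
      = 2 * 44100 / 1024
      = 88200 / 1024
      = 86.133 Hz

86.133 Hz


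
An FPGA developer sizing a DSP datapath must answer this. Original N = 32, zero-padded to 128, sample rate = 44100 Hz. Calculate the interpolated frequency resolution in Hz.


Frequency resolution after zero-padding:
N_padded = 32 * 4 = 128
df = fs / N_padded
   = 44100 / 128
   = 344.5312 Hz

344.5312 Hz


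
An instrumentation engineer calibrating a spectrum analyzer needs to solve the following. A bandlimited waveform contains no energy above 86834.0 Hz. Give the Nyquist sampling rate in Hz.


The Nyquist rate is twice the maximum frequency component.
fs_min = 2 * fmax
      = 2 * 86834.0
      = 173668.0 Hz

173668.0


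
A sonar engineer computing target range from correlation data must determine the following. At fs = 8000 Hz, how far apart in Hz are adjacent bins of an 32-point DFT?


DFT frequency resolution:
df = fs / N
   = 8000 / 32
   = 250.0 Hz

250.0 Hz


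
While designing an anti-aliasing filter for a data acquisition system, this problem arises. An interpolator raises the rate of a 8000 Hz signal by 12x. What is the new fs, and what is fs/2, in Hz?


Step 1 — output sample rate after interpolation by L:
fs_out = L * fs_in = 12 * 8000 = 96000 Hz

Step 2 — Nyquist frequency of the output stream:
f_Nyq = fs_out / 2 = 96000 / 2 = 48000.0 Hz

fs_out = 96000 Hz; f_Nyquist = 48000.0 Hz


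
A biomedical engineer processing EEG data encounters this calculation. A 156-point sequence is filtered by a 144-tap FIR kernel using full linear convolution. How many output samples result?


Linear convolution output length:
L = N + M - 1
  = 156 + 144 - 1
  = 299 samples

299


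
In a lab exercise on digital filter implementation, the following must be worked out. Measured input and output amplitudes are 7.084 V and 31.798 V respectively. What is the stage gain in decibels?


Voltage gain in dB:
G = 20 * log10(Vout / Vin)
  = 20 * log10(31.798 / 7.084)
  = 20 * log10(4.488707)
  = 20 * 0.652121
  = 13.04 dB

13.04 dB
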